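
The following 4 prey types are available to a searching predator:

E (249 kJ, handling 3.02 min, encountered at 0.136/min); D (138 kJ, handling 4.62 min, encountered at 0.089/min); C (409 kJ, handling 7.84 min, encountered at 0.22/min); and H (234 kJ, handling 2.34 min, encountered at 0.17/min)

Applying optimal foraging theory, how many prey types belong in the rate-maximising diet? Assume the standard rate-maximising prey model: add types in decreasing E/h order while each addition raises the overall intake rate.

Profitabilities (E/h, kJ/min): H 100, E 82.5, C 52.2, D 29.9. Add prey in this order while the next type's profitability exceeds the intake rate on those already taken.
Rate on top 1: 28.46. E: 82.5 > 28.46 → include.
Rate on top 2: 40.72. C: 52.2 > 40.72 → include.
Rate on top 3: 46.31. D: 29.9 < 46.31 → exclude; stop.
Optimal diet: H, E, C — 3 of 4 types.

3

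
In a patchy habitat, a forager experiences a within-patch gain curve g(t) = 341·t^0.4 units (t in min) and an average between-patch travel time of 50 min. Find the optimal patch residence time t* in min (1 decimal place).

33.3 min

Maximise g(t)/(T+t): set derivative to zero → g'(t)(T+t) = g(t).
g'(t) = 0.4·341·t^-0.6. Setting 0.4·341·t^-0.6 = 341·t^0.4/(50+t) gives 0.4(50+t) = t, so 0.60·t = 0.4×50.
t* = 0.4×50/0.60 = 33.33 min.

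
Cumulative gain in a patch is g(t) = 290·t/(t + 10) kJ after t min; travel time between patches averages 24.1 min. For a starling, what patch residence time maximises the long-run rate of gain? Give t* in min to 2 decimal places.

By the marginal value theorem, leave when the instantaneous gain rate g'(t) equals the habitat-wide average g(t)/(T + t).
g'(t) = 290·10/(t + 10)². Setting 290·10/(t+10)² = 290t/[(t+10)(24.1+t)] gives 10(24.1+t) = t(t+10), so t² = 10×24.1 = 241.
t* = √241 = 15.52 min.

15.52 min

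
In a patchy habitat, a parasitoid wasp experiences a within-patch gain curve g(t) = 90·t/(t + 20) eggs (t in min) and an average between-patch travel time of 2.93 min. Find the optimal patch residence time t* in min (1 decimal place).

7.7 min

Maximise g(t)/(T+t): set derivative to zero → g'(t)(T+t) = g(t).
g'(t) = 90·20/(t + 20)². Setting 90·20/(t+20)² = 90t/[(t+20)(2.93+t)] gives 20(2.93+t) = t(t+20), so t² = 20×2.93 = 58.6.
t* = √58.6 = 7.655 min.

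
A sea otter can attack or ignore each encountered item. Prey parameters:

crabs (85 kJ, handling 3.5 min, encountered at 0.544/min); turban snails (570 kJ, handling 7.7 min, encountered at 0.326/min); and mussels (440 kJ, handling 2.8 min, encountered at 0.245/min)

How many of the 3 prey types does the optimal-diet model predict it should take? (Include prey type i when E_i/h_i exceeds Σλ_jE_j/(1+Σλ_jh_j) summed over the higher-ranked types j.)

Rank by E/h (kJ/min): mussels 157, turban snails 74, crabs 24.3. Include each in turn until the next type's E/h falls below the running intake rate.
Rate on top 1: 63.94. turban snails: 74 > 63.94 → include.
Rate on top 2: 69.97. crabs: 24.3 < 69.97 → exclude; stop.
Optimal diet: mussels, turban snails — 2 of 3 types.

2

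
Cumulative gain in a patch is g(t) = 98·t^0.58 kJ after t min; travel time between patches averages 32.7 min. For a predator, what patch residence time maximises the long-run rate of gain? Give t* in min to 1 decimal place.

45.2 min

Maximise g(t)/(T+t): set derivative to zero → g'(t)(T+t) = g(t).
g'(t) = 0.58·98·t^-0.42. Setting 0.58·98·t^-0.42 = 98·t^0.58/(32.7+t) gives 0.58(32.7+t) = t, so 0.42·t = 0.58×32.7.
t* = 0.58×32.7/0.42 = 45.16 min.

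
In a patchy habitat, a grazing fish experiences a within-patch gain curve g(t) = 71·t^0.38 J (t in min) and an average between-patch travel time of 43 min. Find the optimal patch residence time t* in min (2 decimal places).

26.35 min

By the marginal value theorem, leave when the instantaneous gain rate g'(t) equals the habitat-wide average g(t)/(T + t).
g'(t) = 0.38·71·t^-0.62. Setting 0.38·71·t^-0.62 = 71·t^0.38/(43+t) gives 0.38(43+t) = t, so 0.62·t = 0.38×43.
t* = 0.38×43/0.62 = 26.35 min.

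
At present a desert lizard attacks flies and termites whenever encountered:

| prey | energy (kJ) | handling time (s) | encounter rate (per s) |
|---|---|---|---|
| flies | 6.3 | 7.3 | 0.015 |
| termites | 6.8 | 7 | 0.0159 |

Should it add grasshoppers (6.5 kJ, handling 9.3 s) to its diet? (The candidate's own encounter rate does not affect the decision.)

Current rate: (0.015×6.3 + 0.0159×6.8)/(1 + 0.015×7.3 + 0.0159×7) = 0.166 kJ/s.
Profitability of grasshoppers: 6.5/9.3 = 0.6989 kJ/s.
Since 0.6989 > R, including grasshoppers increases the long-run rate.

Yes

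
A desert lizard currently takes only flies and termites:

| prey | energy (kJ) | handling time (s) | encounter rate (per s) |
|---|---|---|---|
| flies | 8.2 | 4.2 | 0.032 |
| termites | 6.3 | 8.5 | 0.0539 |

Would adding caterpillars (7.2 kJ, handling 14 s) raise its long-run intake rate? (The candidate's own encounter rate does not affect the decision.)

On flies and termites alone, R = ΣλE/(1+Σλh) = 0.602/1.593 = 0.378 kJ/s.
Profitability of caterpillars: 7.2/14 = 0.5143 kJ/s.
Since 0.5143 > R, including caterpillars increases the long-run rate.

Yes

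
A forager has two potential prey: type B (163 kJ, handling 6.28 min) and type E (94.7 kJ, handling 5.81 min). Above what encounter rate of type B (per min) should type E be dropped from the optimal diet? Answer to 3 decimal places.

At the threshold, the rate on type B alone equals the profitability of type E: λ·163/(1 + λ·6.28) = 94.7/5.81 = 16.3.
Rearranging, λ(163 − 16.3×6.28) = 16.3, so λ = 16.3/60.64 = 0.2688 per min.

0.269 per min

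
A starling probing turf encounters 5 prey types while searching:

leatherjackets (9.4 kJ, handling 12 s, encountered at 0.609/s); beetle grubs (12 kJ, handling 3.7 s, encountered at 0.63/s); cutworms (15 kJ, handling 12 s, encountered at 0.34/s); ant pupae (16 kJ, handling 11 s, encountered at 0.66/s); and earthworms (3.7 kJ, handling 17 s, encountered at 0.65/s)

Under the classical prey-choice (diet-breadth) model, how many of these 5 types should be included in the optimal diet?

1

Rank by E/h (kJ/s): beetle grubs 3.24, ant pupae 1.45, cutworms 1.25, leatherjackets 0.783, earthworms 0.218. Include each in turn until the next type's E/h falls below the running intake rate.
Rate on top 1: 2.27. ant pupae: 1.45 < 2.27 → exclude; stop.
Optimal diet: beetle grubs — 1 of 5 types.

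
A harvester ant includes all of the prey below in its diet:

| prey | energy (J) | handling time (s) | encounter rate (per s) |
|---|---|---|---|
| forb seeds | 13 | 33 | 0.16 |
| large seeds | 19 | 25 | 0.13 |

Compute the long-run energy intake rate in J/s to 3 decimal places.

0.477 J/s

R = (0.16×13 + 0.13×19) / (1 + 0.16×33 + 0.13×25) = 4.55/9.53 = 0.4774 J/s.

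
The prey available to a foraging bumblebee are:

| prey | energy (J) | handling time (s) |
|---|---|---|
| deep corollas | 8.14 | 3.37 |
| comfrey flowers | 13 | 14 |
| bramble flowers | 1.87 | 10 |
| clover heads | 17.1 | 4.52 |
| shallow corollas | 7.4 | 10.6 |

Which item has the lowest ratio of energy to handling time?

In descending order of E/h:
clover heads: 17.1/4.52 = 3.78 J/s
deep corollas: 8.14/3.37 = 2.42 J/s
comfrey flowers: 13/14 = 0.929 J/s
shallow corollas: 7.4/10.6 = 0.698 J/s
bramble flowers: 1.87/10 = 0.187 J/s

bramble flowers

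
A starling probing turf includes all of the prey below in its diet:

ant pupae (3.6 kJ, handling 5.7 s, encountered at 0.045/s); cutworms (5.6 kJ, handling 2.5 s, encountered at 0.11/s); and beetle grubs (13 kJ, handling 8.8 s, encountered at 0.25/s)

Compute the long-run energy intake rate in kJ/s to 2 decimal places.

1.08 kJ/s

R = (0.045×3.6 + 0.11×5.6 + 0.25×13) / (1 + 0.045×5.7 + 0.11×2.5 + 0.25×8.8) = 4.028/3.732 = 1.079 kJ/s.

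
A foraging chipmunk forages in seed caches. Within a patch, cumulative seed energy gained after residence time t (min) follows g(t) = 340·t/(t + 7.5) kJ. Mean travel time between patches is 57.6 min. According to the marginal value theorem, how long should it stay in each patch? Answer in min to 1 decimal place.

20.8 min

Maximise g(t)/(T+t): set derivative to zero → g'(t)(T+t) = g(t).
g'(t) = 340·7.5/(t + 7.5)². Setting 340·7.5/(t+7.5)² = 340t/[(t+7.5)(57.6+t)] gives 7.5(57.6+t) = t(t+7.5), so t² = 7.5×57.6 = 432.
t* = √432 = 20.78 min.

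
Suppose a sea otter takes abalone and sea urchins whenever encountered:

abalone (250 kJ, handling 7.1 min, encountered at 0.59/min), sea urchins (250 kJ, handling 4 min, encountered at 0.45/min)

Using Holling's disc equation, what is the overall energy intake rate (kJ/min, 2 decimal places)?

37.20 kJ/min

R = Σλ_iE_i / (1 + Σλ_ih_i)
Numerator: 0.59×250 + 0.45×250 = 260
Denominator: 1 + 0.59×7.1 + 0.45×4 = 6.989
R = 260/6.989 = 37.2 kJ/min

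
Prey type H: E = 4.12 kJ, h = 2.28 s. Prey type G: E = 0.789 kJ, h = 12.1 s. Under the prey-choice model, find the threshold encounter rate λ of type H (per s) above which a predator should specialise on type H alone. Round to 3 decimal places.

The zero-one rule: include type G iff E₂/h₂ > λE₁/(1+λh₁). Equality gives the switch point.
λE₁h₂ = E₂ + λE₂h₁ ⇒ λ = E₂/(E₁h₂ − E₂h₁) = 0.789/(49.85 − 1.799) = 0.01642 per s.

0.016 per s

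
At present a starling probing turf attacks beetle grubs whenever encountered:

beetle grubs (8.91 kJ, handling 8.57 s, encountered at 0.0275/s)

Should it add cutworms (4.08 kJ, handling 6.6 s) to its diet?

Intake rate on the current diet: R = (0.0275×8.91) / (1 + 0.0275×8.57) = 0.245/1.236 = 0.1983 kJ/s.
Profitability of cutworms: 4.08/6.6 = 0.6182 kJ/s.
0.6182 > 0.1983, so adding cutworms raises the average — include it.

Yes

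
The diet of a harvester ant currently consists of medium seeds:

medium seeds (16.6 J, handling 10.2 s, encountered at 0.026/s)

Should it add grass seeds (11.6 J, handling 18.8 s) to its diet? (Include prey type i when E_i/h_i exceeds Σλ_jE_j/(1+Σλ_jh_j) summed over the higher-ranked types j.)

Yes

Intake rate on the current diet: R = (0.026×16.6) / (1 + 0.026×10.2) = 0.4316/1.265 = 0.3411 J/s.
Profitability of grass seeds: 11.6/18.8 = 0.617 J/s.
Since 0.617 > R, including grass seeds increases the long-run rate.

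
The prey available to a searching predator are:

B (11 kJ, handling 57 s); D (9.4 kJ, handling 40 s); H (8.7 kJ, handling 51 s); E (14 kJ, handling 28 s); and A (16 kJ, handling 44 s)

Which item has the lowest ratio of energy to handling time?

H

In descending order of E/h:
E: 14/28 = 0.5 kJ/s
A: 16/44 = 0.364 kJ/s
D: 9.4/40 = 0.235 kJ/s
B: 11/57 = 0.193 kJ/s
H: 8.7/51 = 0.171 kJ/s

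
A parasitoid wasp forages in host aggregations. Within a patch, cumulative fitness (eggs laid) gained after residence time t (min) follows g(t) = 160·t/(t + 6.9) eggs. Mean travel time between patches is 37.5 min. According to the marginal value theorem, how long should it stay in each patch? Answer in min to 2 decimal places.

16.09 min

Maximise g(t)/(T+t): set derivative to zero → g'(t)(T+t) = g(t).
g'(t) = 160·6.9/(t + 6.9)². Setting 160·6.9/(t+6.9)² = 160t/[(t+6.9)(37.5+t)] gives 6.9(37.5+t) = t(t+6.9), so t² = 6.9×37.5 = 258.8.
t* = √258.8 = 16.09 min.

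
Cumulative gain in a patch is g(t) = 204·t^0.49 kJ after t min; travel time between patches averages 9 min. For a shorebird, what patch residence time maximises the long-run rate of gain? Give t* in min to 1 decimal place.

Maximise g(t)/(T+t): set derivative to zero → g'(t)(T+t) = g(t).
g'(t) = 0.49·204·t^-0.51. Setting 0.49·204·t^-0.51 = 204·t^0.49/(9+t) gives 0.49(9+t) = t, so 0.51·t = 0.49×9.
t* = 0.49×9/0.51 = 8.647 min.

8.6 min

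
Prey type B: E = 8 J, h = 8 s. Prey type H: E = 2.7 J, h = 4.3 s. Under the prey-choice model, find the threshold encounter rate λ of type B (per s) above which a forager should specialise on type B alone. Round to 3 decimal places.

At the threshold, the rate on type B alone equals the profitability of type H: λ·8/(1 + λ·8) = 2.7/4.3 = 0.6279.
Rearranging, λ(8 − 0.6279×8) = 0.6279, so λ = 0.6279/2.977 = 0.2109 per s.

0.211 per s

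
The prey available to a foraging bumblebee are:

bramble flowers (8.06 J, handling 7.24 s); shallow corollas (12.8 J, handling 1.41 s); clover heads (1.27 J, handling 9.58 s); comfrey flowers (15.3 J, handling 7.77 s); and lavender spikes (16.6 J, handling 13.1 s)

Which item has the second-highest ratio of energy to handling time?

Profitability E/h (J/s): bramble flowers = 8.06/7.24 = 1.11, shallow corollas = 12.8/1.41 = 9.08, clover heads = 1.27/9.58 = 0.133, comfrey flowers = 15.3/7.77 = 1.97, lavender spikes = 16.6/13.1 = 1.27.
Ranked: shallow corollas > comfrey flowers > lavender spikes > bramble flowers > clover heads.

comfrey flowers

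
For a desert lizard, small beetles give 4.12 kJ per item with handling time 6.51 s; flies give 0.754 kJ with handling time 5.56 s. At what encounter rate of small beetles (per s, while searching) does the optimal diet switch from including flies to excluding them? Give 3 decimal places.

At the threshold, the rate on small beetles alone equals the profitability of flies: λ·4.12/(1 + λ·6.51) = 0.754/5.56 = 0.1356.
Rearranging, λ(4.12 − 0.1356×6.51) = 0.1356, so λ = 0.1356/3.237 = 0.04189 per s.

0.042 per s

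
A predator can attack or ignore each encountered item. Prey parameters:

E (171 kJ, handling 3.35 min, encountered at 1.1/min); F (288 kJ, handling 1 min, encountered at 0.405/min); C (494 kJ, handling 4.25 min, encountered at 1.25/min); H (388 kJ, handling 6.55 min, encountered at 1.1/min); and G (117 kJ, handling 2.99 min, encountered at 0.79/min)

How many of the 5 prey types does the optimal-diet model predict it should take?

2

E/h in descending order: F 288, C 116, H 59.2, E 51, G 39.1 kJ/min. The optimal diet is the largest prefix of this list for which every included type satisfies E_i/h_i > R on the types above it.
Rate on top 1: 83.02. C: 116 > 83.02 → include.
Rate on top 2: 109.3. H: 59.2 < 109.3 → exclude; stop.
Optimal diet: F, C — 2 of 5 types.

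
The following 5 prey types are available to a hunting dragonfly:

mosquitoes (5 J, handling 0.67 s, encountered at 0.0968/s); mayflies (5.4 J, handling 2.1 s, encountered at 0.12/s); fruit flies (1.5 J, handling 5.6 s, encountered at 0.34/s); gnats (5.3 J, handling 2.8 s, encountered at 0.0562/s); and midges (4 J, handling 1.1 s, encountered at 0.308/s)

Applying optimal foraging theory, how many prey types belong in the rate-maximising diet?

Profitabilities (E/h, J/s): mosquitoes 7.46, midges 3.64, mayflies 2.57, gnats 1.89, fruit flies 0.268. Add prey in this order while the next type's profitability exceeds the intake rate on those already taken.
Rate on top 1: 0.4545. midges: 3.64 > 0.4545 → include.
Rate on top 2: 1.223. mayflies: 2.57 > 1.223 → include.
Rate on top 3: 1.428. gnats: 1.89 > 1.428 → include.
Rate on top 4: 1.468. fruit flies: 0.268 < 1.468 → exclude; stop.
Optimal diet: mosquitoes, midges, mayflies, gnats — 4 of 5 types.

4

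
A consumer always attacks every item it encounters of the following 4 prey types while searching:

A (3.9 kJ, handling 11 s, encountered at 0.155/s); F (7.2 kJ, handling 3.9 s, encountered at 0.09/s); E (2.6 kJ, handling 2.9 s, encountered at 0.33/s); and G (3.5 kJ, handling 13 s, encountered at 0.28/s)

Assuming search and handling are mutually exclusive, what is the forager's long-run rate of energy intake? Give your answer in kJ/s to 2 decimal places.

0.40 kJ/s

Energy encountered per unit search time: 0.155×3.9 + 0.09×7.2 + 0.33×2.6 + 0.28×3.5 = 3.091 kJ/s.
Handling time per unit search time: 0.155×11 + 0.09×3.9 + 0.33×2.9 + 0.28×13 = 6.653.
Rate = 3.091/(1 + 6.653) = 0.4038 kJ/s.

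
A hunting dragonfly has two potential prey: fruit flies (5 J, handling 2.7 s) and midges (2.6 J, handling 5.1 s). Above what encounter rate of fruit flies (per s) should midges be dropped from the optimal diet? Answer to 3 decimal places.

The zero-one rule: include midges iff E₂/h₂ > λE₁/(1+λh₁). Equality gives the switch point.
λE₁h₂ = E₂ + λE₂h₁ ⇒ λ = E₂/(E₁h₂ − E₂h₁) = 2.6/(25.5 − 7.02) = 0.1407 per s.

0.141 per s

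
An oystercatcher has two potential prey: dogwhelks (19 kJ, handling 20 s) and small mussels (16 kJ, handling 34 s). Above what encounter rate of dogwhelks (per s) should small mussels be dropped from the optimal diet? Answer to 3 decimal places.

Drop small mussels once their profitability E₂/h₂ falls below the rate achievable on dogwhelks alone: E₂/h₂ = λE₁/(1 + λh₁).
Solve for λ: λE₁h₂ = E₂(1 + λh₁) → λ(E₁h₂ − E₂h₁) = E₂ → λ = E₂/(E₁h₂ − E₂h₁).
λ = 16/(19×34 − 16×20) = 16/326 = 0.04908 per s.

0.049 per s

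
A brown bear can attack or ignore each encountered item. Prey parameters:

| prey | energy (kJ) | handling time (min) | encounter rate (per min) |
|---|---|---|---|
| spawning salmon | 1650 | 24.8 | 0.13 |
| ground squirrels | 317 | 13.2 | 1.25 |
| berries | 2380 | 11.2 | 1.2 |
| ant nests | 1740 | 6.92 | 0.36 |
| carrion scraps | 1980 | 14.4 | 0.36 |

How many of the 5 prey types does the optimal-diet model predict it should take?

2

Rank by E/h (kJ/min): ant nests 251, berries 212, carrion scraps 138, spawning salmon 66.5, ground squirrels 24. Include each in turn until the next type's E/h falls below the running intake rate.
Rate on top 1: 179.4. berries: 212 > 179.4 → include.
Rate on top 2: 205.7. carrion scraps: 138 < 205.7 → exclude; stop.
Optimal diet: ant nests, berries — 2 of 5 types.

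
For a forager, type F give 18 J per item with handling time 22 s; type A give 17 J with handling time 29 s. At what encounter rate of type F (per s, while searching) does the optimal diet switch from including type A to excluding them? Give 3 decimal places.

Drop type A once their profitability E₂/h₂ falls below the rate achievable on type F alone: E₂/h₂ = λE₁/(1 + λh₁).
Solve for λ: λE₁h₂ = E₂(1 + λh₁) → λ(E₁h₂ − E₂h₁) = E₂ → λ = E₂/(E₁h₂ − E₂h₁).
λ = 17/(18×29 − 17×22) = 17/148 = 0.1149 per s.

0.115 per s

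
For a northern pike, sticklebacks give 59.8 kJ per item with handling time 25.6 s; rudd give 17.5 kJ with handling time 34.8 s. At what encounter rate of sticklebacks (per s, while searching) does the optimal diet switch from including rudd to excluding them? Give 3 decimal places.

The zero-one rule: include rudd iff E₂/h₂ > λE₁/(1+λh₁). Equality gives the switch point.
λE₁h₂ = E₂ + λE₂h₁ ⇒ λ = E₂/(E₁h₂ − E₂h₁) = 17.5/(2081 − 448) = 0.01072 per s.

0.011 per s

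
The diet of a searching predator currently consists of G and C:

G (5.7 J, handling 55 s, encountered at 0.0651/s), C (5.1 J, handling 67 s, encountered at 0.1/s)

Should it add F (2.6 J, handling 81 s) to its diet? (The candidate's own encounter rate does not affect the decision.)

Current rate: (0.0651×5.7 + 0.1×5.1)/(1 + 0.0651×55 + 0.1×67) = 0.07811 J/s.
F: E/h = 2.6/81 = 0.0321 J/s.
0.0321 < 0.07811, so adding F would lower the average — exclude it.

No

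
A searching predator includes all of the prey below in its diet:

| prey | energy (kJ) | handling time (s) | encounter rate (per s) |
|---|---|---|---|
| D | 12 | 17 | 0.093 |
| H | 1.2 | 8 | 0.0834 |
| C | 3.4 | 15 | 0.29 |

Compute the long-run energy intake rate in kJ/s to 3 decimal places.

Energy encountered per unit search time: 0.093×12 + 0.0834×1.2 + 0.29×3.4 = 2.202 kJ/s.
Handling time per unit search time: 0.093×17 + 0.0834×8 + 0.29×15 = 6.598.
Rate = 2.202/(1 + 6.598) = 0.2898 kJ/s.

0.290 kJ/s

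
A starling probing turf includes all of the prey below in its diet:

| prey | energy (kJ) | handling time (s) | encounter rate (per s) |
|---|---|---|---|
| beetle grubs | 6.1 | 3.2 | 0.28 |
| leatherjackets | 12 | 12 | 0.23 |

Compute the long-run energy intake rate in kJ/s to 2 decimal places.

R = (0.28×6.1 + 0.23×12) / (1 + 0.28×3.2 + 0.23×12) = 4.468/4.656 = 0.9596 kJ/s.

0.96 kJ/s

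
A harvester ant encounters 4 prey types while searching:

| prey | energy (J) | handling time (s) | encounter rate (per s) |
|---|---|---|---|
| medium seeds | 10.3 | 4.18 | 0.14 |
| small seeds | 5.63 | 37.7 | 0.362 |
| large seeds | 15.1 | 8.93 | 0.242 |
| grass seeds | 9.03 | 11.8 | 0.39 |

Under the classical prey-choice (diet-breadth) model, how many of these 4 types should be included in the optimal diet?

Rank by E/h (J/s): medium seeds 2.46, large seeds 1.69, grass seeds 0.765, small seeds 0.149. Include each in turn until the next type's E/h falls below the running intake rate.
Rate on top 1: 0.9097. large seeds: 1.69 > 0.9097 → include.
Rate on top 2: 1.36. grass seeds: 0.765 < 1.36 → exclude; stop.
Optimal diet: medium seeds, large seeds — 2 of 4 types.

2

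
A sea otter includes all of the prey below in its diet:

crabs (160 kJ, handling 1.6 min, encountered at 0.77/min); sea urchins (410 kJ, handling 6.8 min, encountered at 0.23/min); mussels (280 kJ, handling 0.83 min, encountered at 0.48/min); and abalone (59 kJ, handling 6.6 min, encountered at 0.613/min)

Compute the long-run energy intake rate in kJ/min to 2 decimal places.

R = (0.77×160 + 0.23×410 + 0.48×280 + 0.613×59) / (1 + 0.77×1.6 + 0.23×6.8 + 0.48×0.83 + 0.613×6.6) = 388.1/8.24 = 47.09 kJ/min.

47.09 kJ/min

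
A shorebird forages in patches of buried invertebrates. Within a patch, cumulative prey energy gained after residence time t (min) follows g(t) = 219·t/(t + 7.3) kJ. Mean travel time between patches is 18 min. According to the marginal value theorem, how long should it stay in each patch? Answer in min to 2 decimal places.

Maximise g(t)/(T+t): set derivative to zero → g'(t)(T+t) = g(t).
g'(t) = 219·7.3/(t + 7.3)². Setting 219·7.3/(t+7.3)² = 219t/[(t+7.3)(18+t)] gives 7.3(18+t) = t(t+7.3), so t² = 7.3×18 = 131.4.
t* = √131.4 = 11.46 min.

11.46 min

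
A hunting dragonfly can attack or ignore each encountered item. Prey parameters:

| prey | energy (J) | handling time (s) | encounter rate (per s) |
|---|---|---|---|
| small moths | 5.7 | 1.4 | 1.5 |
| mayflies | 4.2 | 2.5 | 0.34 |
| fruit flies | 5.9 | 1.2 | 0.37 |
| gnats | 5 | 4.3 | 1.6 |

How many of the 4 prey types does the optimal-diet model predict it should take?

2

E/h in descending order: fruit flies 4.92, small moths 4.07, mayflies 1.68, gnats 1.16 J/s. The optimal diet is the largest prefix of this list for which every included type satisfies E_i/h_i > R on the types above it.
Rate on top 1: 1.512. small moths: 4.07 > 1.512 → include.
Rate on top 2: 3.028. mayflies: 1.68 < 3.028 → exclude; stop.
Optimal diet: fruit flies, small moths — 2 of 4 types.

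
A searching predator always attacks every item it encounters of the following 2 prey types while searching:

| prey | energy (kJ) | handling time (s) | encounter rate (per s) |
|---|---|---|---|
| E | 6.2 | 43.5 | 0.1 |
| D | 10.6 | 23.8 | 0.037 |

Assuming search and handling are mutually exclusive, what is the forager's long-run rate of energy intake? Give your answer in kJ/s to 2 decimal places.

0.16 kJ/s

R = Σλ_iE_i / (1 + Σλ_ih_i)
Numerator: 0.1×6.2 + 0.037×10.6 = 1.012
Denominator: 1 + 0.1×43.5 + 0.037×23.8 = 6.231
R = 1.012/6.231 = 0.1625 kJ/s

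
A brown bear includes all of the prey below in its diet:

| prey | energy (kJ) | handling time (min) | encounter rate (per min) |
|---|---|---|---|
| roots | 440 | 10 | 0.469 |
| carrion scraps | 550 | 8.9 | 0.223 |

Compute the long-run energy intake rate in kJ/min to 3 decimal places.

42.869 kJ/min

R = Σλ_iE_i / (1 + Σλ_ih_i)
Numerator: 0.469×440 + 0.223×550 = 329
Denominator: 1 + 0.469×10 + 0.223×8.9 = 7.675
R = 329/7.675 = 42.87 kJ/min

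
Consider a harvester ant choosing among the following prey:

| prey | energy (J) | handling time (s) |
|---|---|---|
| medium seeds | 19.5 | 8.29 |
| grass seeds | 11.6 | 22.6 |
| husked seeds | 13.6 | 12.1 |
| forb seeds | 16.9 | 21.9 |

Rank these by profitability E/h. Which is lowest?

grass seeds

Profitability E/h (J/s): medium seeds = 19.5/8.29 = 2.35, grass seeds = 11.6/22.6 = 0.513, husked seeds = 13.6/12.1 = 1.12, forb seeds = 16.9/21.9 = 0.772.
Ranked: medium seeds > husked seeds > forb seeds > grass seeds.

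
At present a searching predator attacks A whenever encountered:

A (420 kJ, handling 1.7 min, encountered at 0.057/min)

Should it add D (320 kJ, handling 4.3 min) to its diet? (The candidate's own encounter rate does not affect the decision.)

Current rate: (0.057×420)/(1 + 0.057×1.7) = 21.83 kJ/min.
Profitability of D: 320/4.3 = 74.42 kJ/min.
74.42 > 21.83, so adding D raises the average — include it.

Yes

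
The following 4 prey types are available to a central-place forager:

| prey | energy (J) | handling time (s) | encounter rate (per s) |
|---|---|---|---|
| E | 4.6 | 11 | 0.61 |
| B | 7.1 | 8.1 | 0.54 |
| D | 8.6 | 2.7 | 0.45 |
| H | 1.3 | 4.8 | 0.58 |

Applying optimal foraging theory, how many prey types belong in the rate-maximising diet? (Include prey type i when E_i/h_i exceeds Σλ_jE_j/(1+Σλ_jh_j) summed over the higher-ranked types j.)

1

E/h in descending order: D 3.19, B 0.877, E 0.418, H 0.271 J/s. The optimal diet is the largest prefix of this list for which every included type satisfies E_i/h_i > R on the types above it.
Rate on top 1: 1.747. B: 0.877 < 1.747 → exclude; stop.
Optimal diet: D — 1 of 4 types.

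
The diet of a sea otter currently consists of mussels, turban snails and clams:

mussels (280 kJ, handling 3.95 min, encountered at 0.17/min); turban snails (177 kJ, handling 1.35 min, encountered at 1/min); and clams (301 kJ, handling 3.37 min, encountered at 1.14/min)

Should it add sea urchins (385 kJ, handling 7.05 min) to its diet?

No

On mussels, turban snails and clams alone, R = ΣλE/(1+Σλh) = 567.7/6.863 = 82.72 kJ/min.
Profitability of sea urchins: 385/7.05 = 54.61 kJ/min.
54.61 < 82.72, so adding sea urchins would lower the average — exclude it.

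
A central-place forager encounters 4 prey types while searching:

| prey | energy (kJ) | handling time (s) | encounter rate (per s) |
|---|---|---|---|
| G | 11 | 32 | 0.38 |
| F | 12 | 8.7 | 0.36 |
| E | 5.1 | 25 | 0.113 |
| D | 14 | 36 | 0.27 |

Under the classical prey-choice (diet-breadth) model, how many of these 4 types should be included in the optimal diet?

1

Profitabilities (E/h, kJ/s): F 1.38, D 0.389, G 0.344, E 0.204. Add prey in this order while the next type's profitability exceeds the intake rate on those already taken.
Rate on top 1: 1.045. D: 0.389 < 1.045 → exclude; stop.
Optimal diet: F — 1 of 4 types.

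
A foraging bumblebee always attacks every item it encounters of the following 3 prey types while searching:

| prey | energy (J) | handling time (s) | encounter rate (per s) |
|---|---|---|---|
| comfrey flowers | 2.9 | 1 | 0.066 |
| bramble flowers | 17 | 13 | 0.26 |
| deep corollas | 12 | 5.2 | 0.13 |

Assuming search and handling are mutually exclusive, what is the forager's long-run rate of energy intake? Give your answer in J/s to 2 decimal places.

1.20 J/s

R = (0.066×2.9 + 0.26×17 + 0.13×12) / (1 + 0.066×1 + 0.26×13 + 0.13×5.2) = 6.171/5.122 = 1.205 J/s.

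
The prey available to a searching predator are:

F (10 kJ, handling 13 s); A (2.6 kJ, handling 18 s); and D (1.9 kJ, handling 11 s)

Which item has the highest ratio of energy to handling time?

F

In descending order of E/h:
F: 10/13 = 0.769 kJ/s
D: 1.9/11 = 0.173 kJ/s
A: 2.6/18 = 0.144 kJ/s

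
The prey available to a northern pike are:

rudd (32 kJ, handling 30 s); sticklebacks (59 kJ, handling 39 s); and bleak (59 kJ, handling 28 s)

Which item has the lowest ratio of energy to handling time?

Profitability E/h (kJ/s): rudd = 32/30 = 1.07, sticklebacks = 59/39 = 1.51, bleak = 59/28 = 2.11.
Ranked: bleak > sticklebacks > rudd.

rudd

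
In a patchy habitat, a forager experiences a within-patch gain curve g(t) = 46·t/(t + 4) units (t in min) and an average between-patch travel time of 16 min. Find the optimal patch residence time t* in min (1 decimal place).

By the marginal value theorem, leave when the instantaneous gain rate g'(t) equals the habitat-wide average g(t)/(T + t).
g'(t) = 46·4/(t + 4)². Setting 46·4/(t+4)² = 46t/[(t+4)(16+t)] gives 4(16+t) = t(t+4), so t² = 4×16 = 64.
t* = √64 = 8 min.

8.0 min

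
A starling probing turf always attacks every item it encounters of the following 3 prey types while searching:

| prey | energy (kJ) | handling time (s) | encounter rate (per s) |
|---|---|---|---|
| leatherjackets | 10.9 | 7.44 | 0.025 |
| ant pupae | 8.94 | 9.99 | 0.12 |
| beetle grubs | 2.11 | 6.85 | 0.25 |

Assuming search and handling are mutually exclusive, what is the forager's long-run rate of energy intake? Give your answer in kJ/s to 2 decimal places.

0.46 kJ/s

Energy encountered per unit search time: 0.025×10.9 + 0.12×8.94 + 0.25×2.11 = 1.873 kJ/s.
Handling time per unit search time: 0.025×7.44 + 0.12×9.99 + 0.25×6.85 = 3.097.
Rate = 1.873/(1 + 3.097) = 0.4571 kJ/s.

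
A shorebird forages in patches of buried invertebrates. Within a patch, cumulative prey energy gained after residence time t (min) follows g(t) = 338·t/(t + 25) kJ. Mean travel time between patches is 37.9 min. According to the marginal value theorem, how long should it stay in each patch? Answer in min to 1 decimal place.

30.8 min

Maximise g(t)/(T+t): set derivative to zero → g'(t)(T+t) = g(t).
g'(t) = 338·25/(t + 25)². Setting 338·25/(t+25)² = 338t/[(t+25)(37.9+t)] gives 25(37.9+t) = t(t+25), so t² = 25×37.9 = 947.5.
t* = √947.5 = 30.78 min.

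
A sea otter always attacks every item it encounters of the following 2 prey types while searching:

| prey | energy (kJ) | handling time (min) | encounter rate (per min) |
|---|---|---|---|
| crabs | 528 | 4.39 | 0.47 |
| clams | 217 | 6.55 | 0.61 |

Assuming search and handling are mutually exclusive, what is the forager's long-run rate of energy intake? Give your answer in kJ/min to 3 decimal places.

53.909 kJ/min

R = (0.47×528 + 0.61×217) / (1 + 0.47×4.39 + 0.61×6.55) = 380.5/7.059 = 53.91 kJ/min.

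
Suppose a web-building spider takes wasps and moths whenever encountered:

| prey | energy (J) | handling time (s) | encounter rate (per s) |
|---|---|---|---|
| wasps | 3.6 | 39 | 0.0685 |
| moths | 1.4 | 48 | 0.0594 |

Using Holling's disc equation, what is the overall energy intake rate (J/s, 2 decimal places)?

0.05 J/s

R = (0.0685×3.6 + 0.0594×1.4) / (1 + 0.0685×39 + 0.0594×48) = 0.3298/6.523 = 0.05056 J/s.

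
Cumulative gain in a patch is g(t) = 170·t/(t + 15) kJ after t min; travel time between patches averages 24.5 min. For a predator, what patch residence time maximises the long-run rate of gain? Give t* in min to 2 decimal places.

By the marginal value theorem, leave when the instantaneous gain rate g'(t) equals the habitat-wide average g(t)/(T + t).
g'(t) = 170·15/(t + 15)². Setting 170·15/(t+15)² = 170t/[(t+15)(24.5+t)] gives 15(24.5+t) = t(t+15), so t² = 15×24.5 = 367.5.
t* = √367.5 = 19.17 min.

19.17 min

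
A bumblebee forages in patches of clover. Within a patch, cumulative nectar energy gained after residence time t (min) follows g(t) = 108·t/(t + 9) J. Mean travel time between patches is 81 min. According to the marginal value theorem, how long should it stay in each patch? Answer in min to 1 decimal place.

Optimal t* satisfies g'(t*) = g(t*)/(T + t*).
g'(t) = 108·9/(t + 9)². Setting 108·9/(t+9)² = 108t/[(t+9)(81+t)] gives 9(81+t) = t(t+9), so t² = 9×81 = 729.
t* = √729 = 27 min.

27.0 min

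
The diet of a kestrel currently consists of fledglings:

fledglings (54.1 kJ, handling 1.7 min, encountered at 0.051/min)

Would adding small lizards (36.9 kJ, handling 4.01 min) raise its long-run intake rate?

Current rate: (0.051×54.1)/(1 + 0.051×1.7) = 2.539 kJ/min.
small lizards: E/h = 36.9/4.01 = 9.202 kJ/min.
Since 9.202 > R, including small lizards increases the long-run rate.

Yes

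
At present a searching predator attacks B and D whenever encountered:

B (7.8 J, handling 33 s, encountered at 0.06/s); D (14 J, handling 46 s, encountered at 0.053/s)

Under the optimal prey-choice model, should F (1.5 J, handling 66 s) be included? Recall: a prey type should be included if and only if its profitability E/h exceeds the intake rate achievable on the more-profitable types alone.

No

Current rate: (0.06×7.8 + 0.053×14)/(1 + 0.06×33 + 0.053×46) = 0.2233 J/s.
Profitability of F: 1.5/66 = 0.02273 J/s.
0.02273 < 0.2233, so adding F would lower the average — exclude it.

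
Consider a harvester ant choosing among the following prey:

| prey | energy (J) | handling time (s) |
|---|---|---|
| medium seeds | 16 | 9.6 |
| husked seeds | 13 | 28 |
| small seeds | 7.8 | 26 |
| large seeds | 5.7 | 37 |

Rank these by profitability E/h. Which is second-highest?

Profitability E/h (J/s): medium seeds = 16/9.6 = 1.67, husked seeds = 13/28 = 0.464, small seeds = 7.8/26 = 0.3, large seeds = 5.7/37 = 0.154.
Ranked: medium seeds > husked seeds > small seeds > large seeds.

husked seeds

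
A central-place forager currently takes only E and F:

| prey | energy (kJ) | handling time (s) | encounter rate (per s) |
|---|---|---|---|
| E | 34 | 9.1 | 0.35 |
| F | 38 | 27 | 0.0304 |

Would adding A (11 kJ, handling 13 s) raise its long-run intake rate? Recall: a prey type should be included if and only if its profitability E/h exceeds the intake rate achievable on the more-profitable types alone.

Intake rate on the current diet: R = (0.35×34 + 0.0304×38) / (1 + 0.35×9.1 + 0.0304×27) = 13.06/5.006 = 2.608 kJ/s.
A: E/h = 11/13 = 0.8462 kJ/s.
0.8462 < 2.608, so adding A would lower the average — exclude it.

No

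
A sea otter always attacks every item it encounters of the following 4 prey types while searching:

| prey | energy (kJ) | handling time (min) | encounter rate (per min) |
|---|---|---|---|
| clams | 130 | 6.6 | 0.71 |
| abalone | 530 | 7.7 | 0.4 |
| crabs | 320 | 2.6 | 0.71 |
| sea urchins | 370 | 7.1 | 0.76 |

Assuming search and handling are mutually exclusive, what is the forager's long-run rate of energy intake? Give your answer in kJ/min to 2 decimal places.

50.77 kJ/min

Energy encountered per unit search time: 0.71×130 + 0.4×530 + 0.71×320 + 0.76×370 = 812.7 kJ/min.
Handling time per unit search time: 0.71×6.6 + 0.4×7.7 + 0.71×2.6 + 0.76×7.1 = 15.01.
Rate = 812.7/(1 + 15.01) = 50.77 kJ/min.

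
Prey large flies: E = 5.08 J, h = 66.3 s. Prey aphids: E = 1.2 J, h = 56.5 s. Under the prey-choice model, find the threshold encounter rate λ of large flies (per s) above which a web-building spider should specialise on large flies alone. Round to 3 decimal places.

At the threshold, the rate on large flies alone equals the profitability of aphids: λ·5.08/(1 + λ·66.3) = 1.2/56.5 = 0.02124.
Rearranging, λ(5.08 − 0.02124×66.3) = 0.02124, so λ = 0.02124/3.672 = 0.005784 per s.

0.006 per s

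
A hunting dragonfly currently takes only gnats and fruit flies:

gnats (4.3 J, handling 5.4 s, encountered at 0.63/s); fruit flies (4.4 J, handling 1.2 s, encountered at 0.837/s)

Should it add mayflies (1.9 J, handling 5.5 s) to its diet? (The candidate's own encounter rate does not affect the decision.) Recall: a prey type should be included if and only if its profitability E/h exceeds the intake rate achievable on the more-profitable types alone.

On gnats and fruit flies alone, R = ΣλE/(1+Σλh) = 6.392/5.406 = 1.182 J/s.
Profitability of mayflies: 1.9/5.5 = 0.3455 J/s.
0.3455 < 1.182, so adding mayflies would lower the average — exclude it.

No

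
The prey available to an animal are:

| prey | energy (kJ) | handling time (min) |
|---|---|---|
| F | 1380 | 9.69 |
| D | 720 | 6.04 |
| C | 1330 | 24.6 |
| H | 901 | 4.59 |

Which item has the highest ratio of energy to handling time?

H

In descending order of E/h:
H: 901/4.59 = 196 kJ/min
F: 1380/9.69 = 142 kJ/min
D: 720/6.04 = 119 kJ/min
C: 1330/24.6 = 54.1 kJ/min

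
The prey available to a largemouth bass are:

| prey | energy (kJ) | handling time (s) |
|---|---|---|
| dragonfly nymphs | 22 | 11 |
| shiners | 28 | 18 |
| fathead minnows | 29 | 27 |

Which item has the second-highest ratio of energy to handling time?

Profitability E/h (kJ/s): dragonfly nymphs = 22/11 = 2, shiners = 28/18 = 1.56, fathead minnows = 29/27 = 1.07.
Ranked: dragonfly nymphs > shiners > fathead minnows.

shiners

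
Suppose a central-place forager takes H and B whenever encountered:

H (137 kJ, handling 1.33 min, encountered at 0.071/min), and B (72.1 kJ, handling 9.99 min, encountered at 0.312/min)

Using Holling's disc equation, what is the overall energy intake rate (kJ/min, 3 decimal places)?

Energy encountered per unit search time: 0.071×137 + 0.312×72.1 = 32.22 kJ/min.
Handling time per unit search time: 0.071×1.33 + 0.312×9.99 = 3.211.
Rate = 32.22/(1 + 3.211) = 7.651 kJ/min.

7.651 kJ/min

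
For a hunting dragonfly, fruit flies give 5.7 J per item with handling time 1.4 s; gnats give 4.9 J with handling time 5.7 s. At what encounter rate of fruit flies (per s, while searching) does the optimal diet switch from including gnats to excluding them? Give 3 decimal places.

0.191 per s

At the threshold, the rate on fruit flies alone equals the profitability of gnats: λ·5.7/(1 + λ·1.4) = 4.9/5.7 = 0.8596.
Rearranging, λ(5.7 − 0.8596×1.4) = 0.8596, so λ = 0.8596/4.496 = 0.1912 per s.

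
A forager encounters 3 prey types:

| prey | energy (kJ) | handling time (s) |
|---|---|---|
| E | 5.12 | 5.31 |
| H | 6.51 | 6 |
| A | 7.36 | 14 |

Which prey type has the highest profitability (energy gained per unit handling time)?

In descending order of E/h:
H: 6.51/6 = 1.08 kJ/s
E: 5.12/5.31 = 0.964 kJ/s
A: 7.36/14 = 0.526 kJ/s

H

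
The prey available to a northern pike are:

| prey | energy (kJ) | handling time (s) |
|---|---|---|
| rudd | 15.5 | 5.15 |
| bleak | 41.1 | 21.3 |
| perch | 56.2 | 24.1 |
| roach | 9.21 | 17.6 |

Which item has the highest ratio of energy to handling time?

rudd

In descending order of E/h:
rudd: 15.5/5.15 = 3.01 kJ/s
perch: 56.2/24.1 = 2.33 kJ/s
bleak: 41.1/21.3 = 1.93 kJ/s
roach: 9.21/17.6 = 0.523 kJ/s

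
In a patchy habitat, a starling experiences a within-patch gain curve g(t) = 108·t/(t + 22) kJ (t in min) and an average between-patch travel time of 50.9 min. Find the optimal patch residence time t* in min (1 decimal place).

By the marginal value theorem, leave when the instantaneous gain rate g'(t) equals the habitat-wide average g(t)/(T + t).
g'(t) = 108·22/(t + 22)². Setting 108·22/(t+22)² = 108t/[(t+22)(50.9+t)] gives 22(50.9+t) = t(t+22), so t² = 22×50.9 = 1120.
t* = √1120 = 33.46 min.

33.5 min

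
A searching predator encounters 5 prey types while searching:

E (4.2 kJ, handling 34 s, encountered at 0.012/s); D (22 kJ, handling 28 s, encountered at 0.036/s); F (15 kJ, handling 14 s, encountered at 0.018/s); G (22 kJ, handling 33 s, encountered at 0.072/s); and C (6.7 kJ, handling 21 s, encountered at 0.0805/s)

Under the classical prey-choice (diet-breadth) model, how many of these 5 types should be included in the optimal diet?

3

Rank by E/h (kJ/s): F 1.07, D 0.786, G 0.667, C 0.319, E 0.124. Include each in turn until the next type's E/h falls below the running intake rate.
Rate on top 1: 0.2157. D: 0.786 > 0.2157 → include.
Rate on top 2: 0.4699. G: 0.667 > 0.4699 → include.
Rate on top 3: 0.5708. C: 0.319 < 0.5708 → exclude; stop.
Optimal diet: F, D, G — 3 of 5 types.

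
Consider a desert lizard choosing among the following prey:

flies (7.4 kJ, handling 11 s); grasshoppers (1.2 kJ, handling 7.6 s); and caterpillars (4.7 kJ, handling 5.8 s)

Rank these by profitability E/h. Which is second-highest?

Profitability E/h (kJ/s): flies = 7.4/11 = 0.673, grasshoppers = 1.2/7.6 = 0.158, caterpillars = 4.7/5.8 = 0.81.
Ranked: caterpillars > flies > grasshoppers.

flies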